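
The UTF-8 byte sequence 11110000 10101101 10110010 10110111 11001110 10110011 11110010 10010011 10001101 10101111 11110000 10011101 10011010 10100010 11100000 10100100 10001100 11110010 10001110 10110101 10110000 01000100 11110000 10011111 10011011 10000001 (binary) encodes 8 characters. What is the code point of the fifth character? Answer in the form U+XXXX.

Offset 0: leading byte 0xF0 = 11110000 → 4-byte char #1 = F0 AD B2 B7.
Offset 4: leading byte 0xCE = 11001110 → 2-byte char #2 = CE B3.
Offset 6: leading byte 0xF2 = 11110010 → 4-byte char #3 = F2 93 8D AF.
Offset 10: leading byte 0xF0 = 11110000 → 4-byte char #4 = F0 9D 9A A2.
Offset 14: leading byte 0xE0 = 11100000 → 3-byte char #5 = E0 A4 8C.
Leading byte 0xE0 = 11100000 matches 1110xxxx → 3-byte sequence.
Byte 1: 0xE0 = 11100000, payload 0000 (4 bits).
Byte 2: 0xA4 = 10100100 (10xxxxxx ✓), payload 100100.
Byte 3: 0x8C = 10001100 (10xxxxxx ✓), payload 001100.
Concatenate: 0000100100001100 = 0x90C (16 bits → U+090C).

U+090C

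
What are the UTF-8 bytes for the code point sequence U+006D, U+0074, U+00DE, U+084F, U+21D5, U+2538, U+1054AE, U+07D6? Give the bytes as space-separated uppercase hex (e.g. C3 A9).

U+006D: 1-byte form → 6D.
U+0074: 1-byte form → 74.
U+00DE: 2-byte form → C3 9E.
U+084F: 3-byte form → E0 A1 8F.
U+21D5: 3-byte form → E2 87 95.
U+2538: 3-byte form → E2 94 B8.
U+1054AE: 4-byte form → F4 85 92 AE.
U+07D6: 2-byte form → DF 96.
Concatenated (19 bytes): 6D 74 C3 9E E0 A1 8F E2 87 95 E2 94 B8 F4 85 92 AE DF 96.

6D 74 C3 9E E0 A1 8F E2 87 95 E2 94 B8 F4 85 92 AE DF 96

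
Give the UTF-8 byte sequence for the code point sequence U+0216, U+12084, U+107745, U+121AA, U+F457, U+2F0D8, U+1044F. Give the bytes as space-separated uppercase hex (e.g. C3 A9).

C8 96 F0 92 82 84 F4 87 9D 85 F0 92 86 AA EF 91 97 F0 AF 83 98 F0 90 91 8F

U+0216: 2-byte form → C8 96.
U+12084: 4-byte form → F0 92 82 84.
U+107745: 4-byte form → F4 87 9D 85.
U+121AA: 4-byte form → F0 92 86 AA.
U+F457: 3-byte form → EF 91 97.
U+2F0D8: 4-byte form → F0 AF 83 98.
U+1044F: 4-byte form → F0 90 91 8F.
Concatenated (25 bytes): C8 96 F0 92 82 84 F4 87 9D 85 F0 92 86 AA EF 91 97 F0 AF 83 98 F0 90 91 8F.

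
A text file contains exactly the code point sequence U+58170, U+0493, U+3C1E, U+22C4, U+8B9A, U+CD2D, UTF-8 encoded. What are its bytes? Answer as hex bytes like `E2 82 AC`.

U+58170: 4-byte form → F1 98 85 B0.
U+0493: 2-byte form → D2 93.
U+3C1E: 3-byte form → E3 B0 9E.
U+22C4: 3-byte form → E2 8B 84.
U+8B9A: 3-byte form → E8 AE 9A.
U+CD2D: 3-byte form → EC B4 AD.
Concatenated (18 bytes): F1 98 85 B0 D2 93 E3 B0 9E E2 8B 84 E8 AE 9A EC B4 AD.

F1 98 85 B0 D2 93 E3 B0 9E E2 8B 84 E8 AE 9A EC B4 AD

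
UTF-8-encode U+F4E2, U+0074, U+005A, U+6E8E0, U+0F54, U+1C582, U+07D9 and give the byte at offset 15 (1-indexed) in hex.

0x96

1-indexed offset 15 is 0-indexed offset 14.
U+F4E2 → 3-byte form EF 93 A2 at offsets 0–2.
U+0074 → 1-byte form 74 at offsets 3–3.
U+005A → 1-byte form 5A at offsets 4–4.
U+6E8E0 → 4-byte form F1 AE A3 A0 at offsets 5–8.
U+0F54 → 3-byte form E0 BD 94 at offsets 9–11.
U+1C582 → 4-byte form F0 9C 96 82 at offsets 12–15.
Offset 14 falls in char 6's range; it's byte 3 of F0 9C 96 82 = 0x96.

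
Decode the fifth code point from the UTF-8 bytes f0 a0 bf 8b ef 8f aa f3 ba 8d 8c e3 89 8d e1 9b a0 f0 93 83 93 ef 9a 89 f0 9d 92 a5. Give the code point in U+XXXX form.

Offset 0: leading byte 0xF0 = 11110000 → 4-byte char #1 = F0 A0 BF 8B.
Offset 4: leading byte 0xEF = 11101111 → 3-byte char #2 = EF 8F AA.
Offset 7: leading byte 0xF3 = 11110011 → 4-byte char #3 = F3 BA 8D 8C.
Offset 11: leading byte 0xE3 = 11100011 → 3-byte char #4 = E3 89 8D.
Offset 14: leading byte 0xE1 = 11100001 → 3-byte char #5 = E1 9B A0.
Leading byte 0xE1 = 11100001 matches 1110xxxx → 3-byte sequence.
Byte 1: 0xE1 = 11100001, payload 0001 (4 bits).
Byte 2: 0x9B = 10011011 (10xxxxxx ✓), payload 011011.
Byte 3: 0xA0 = 10100000 (10xxxxxx ✓), payload 100000.
Concatenate: 0001011011100000 = 0x16E0 (16 bits → U+16E0).

U+16E0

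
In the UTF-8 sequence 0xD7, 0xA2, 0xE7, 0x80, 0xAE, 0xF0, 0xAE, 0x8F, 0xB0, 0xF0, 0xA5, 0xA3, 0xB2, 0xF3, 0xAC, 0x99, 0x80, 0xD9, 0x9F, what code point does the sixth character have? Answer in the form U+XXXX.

U+065F

Offset 0: leading byte 0xD7 = 11010111 → 2-byte char #1 = D7 A2.
Offset 2: leading byte 0xE7 = 11100111 → 3-byte char #2 = E7 80 AE.
Offset 5: leading byte 0xF0 = 11110000 → 4-byte char #3 = F0 AE 8F B0.
Offset 9: leading byte 0xF0 = 11110000 → 4-byte char #4 = F0 A5 A3 B2.
Offset 13: leading byte 0xF3 = 11110011 → 4-byte char #5 = F3 AC 99 80.
Offset 17: leading byte 0xD9 = 11011001 → 2-byte char #6 = D9 9F.
Leading byte 0xD9 = 11011001 matches 110xxxxx → 2-byte sequence.
Byte 1: 0xD9 = 11011001, payload 11001 (5 bits).
Byte 2: 0x9F = 10011111 (10xxxxxx ✓), payload 011111.
Concatenate: 11001011111 = 0x65F (11 bits → U+065F).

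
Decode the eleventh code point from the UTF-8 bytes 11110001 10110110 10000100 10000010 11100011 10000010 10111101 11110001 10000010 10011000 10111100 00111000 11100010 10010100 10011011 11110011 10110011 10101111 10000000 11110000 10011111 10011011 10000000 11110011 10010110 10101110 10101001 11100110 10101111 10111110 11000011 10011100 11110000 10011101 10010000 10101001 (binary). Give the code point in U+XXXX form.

U+1D429

Offset 0: leading byte 0xF1 = 11110001 → 4-byte char #1 = F1 B6 84 82.
Offset 4: leading byte 0xE3 = 11100011 → 3-byte char #2 = E3 82 BD.
Offset 7: leading byte 0xF1 = 11110001 → 4-byte char #3 = F1 82 98 BC.
Offset 11: leading byte 0x38 = 00111000 → 1-byte char #4 = 38.
Offset 12: leading byte 0xE2 = 11100010 → 3-byte char #5 = E2 94 9B.
Offset 15: leading byte 0xF3 = 11110011 → 4-byte char #6 = F3 B3 AF 80.
Offset 19: leading byte 0xF0 = 11110000 → 4-byte char #7 = F0 9F 9B 80.
Offset 23: leading byte 0xF3 = 11110011 → 4-byte char #8 = F3 96 AE A9.
Offset 27: leading byte 0xE6 = 11100110 → 3-byte char #9 = E6 AF BE.
Offset 30: leading byte 0xC3 = 11000011 → 2-byte char #10 = C3 9C.
Offset 32: leading byte 0xF0 = 11110000 → 4-byte char #11 = F0 9D 90 A9.
Leading byte 0xF0 = 11110000 matches 11110xxx → 4-byte sequence.
Byte 1: 0xF0 = 11110000, payload 000 (3 bits).
Byte 2: 0x9D = 10011101 (10xxxxxx ✓), payload 011101.
Byte 3: 0x90 = 10010000 (10xxxxxx ✓), payload 010000.
Byte 4: 0xA9 = 10101001 (10xxxxxx ✓), payload 101001.
Concatenate: 000011101010000101001 = 0x1D429 (21 bits → U+1D429).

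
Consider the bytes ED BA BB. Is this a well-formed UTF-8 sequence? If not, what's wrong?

invalid (encodes a surrogate (U+D800–U+DFFF))

Structurally a 3-byte sequence; payload = 0xDEBB.
But 0xDEBB is in U+D800–U+DFFF, the surrogate range. Surrogates are not Unicode scalar values and are forbidden in UTF-8.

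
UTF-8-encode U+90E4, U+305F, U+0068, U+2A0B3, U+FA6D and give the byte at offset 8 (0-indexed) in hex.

0xAA

U+90E4 → 3-byte form E9 83 A4 at offsets 0–2.
U+305F → 3-byte form E3 81 9F at offsets 3–5.
U+0068 → 1-byte form 68 at offsets 6–6.
U+2A0B3 → 4-byte form F0 AA 82 B3 at offsets 7–10.
Offset 8 falls in char 4's range; it's byte 2 of F0 AA 82 B3 = 0xAA.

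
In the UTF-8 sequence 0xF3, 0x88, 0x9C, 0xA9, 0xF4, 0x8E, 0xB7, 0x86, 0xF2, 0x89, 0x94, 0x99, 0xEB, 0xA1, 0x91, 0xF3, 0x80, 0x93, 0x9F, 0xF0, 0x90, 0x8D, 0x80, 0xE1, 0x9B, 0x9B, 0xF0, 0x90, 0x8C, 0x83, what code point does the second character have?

Offset 0: leading byte 0xF3 = 11110011 → 4-byte char #1 = F3 88 9C A9.
Offset 4: leading byte 0xF4 = 11110100 → 4-byte char #2 = F4 8E B7 86.
Leading byte 0xF4 = 11110100 matches 11110xxx → 4-byte sequence.
Byte 1: 0xF4 = 11110100, payload 100 (3 bits).
Byte 2: 0x8E = 10001110 (10xxxxxx ✓), payload 001110.
Byte 3: 0xB7 = 10110111 (10xxxxxx ✓), payload 110111.
Byte 4: 0x86 = 10000110 (10xxxxxx ✓), payload 000110.
Concatenate: 100001110110111000110 = 0x10EDC6 (21 bits → U+10EDC6).

U+10EDC6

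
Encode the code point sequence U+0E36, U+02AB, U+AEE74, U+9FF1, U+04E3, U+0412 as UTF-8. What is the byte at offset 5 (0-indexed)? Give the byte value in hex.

U+0E36 → 3-byte form E0 B8 B6 at offsets 0–2.
U+02AB → 2-byte form CA AB at offsets 3–4.
U+AEE74 → 4-byte form F2 AE B9 B4 at offsets 5–8.
Offset 5 falls in char 3's range; it's byte 1 of F2 AE B9 B4 = 0xF2.

0xF2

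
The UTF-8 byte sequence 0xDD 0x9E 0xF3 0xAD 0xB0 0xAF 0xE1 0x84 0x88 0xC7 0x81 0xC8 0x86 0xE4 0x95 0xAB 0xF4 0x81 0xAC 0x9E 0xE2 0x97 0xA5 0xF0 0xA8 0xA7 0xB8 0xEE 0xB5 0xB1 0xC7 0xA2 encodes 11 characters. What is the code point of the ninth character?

Offset 0: leading byte 0xDD = 11011101 → 2-byte char #1 = DD 9E.
Offset 2: leading byte 0xF3 = 11110011 → 4-byte char #2 = F3 AD B0 AF.
Offset 6: leading byte 0xE1 = 11100001 → 3-byte char #3 = E1 84 88.
Offset 9: leading byte 0xC7 = 11000111 → 2-byte char #4 = C7 81.
Offset 11: leading byte 0xC8 = 11001000 → 2-byte char #5 = C8 86.
Offset 13: leading byte 0xE4 = 11100100 → 3-byte char #6 = E4 95 AB.
Offset 16: leading byte 0xF4 = 11110100 → 4-byte char #7 = F4 81 AC 9E.
Offset 20: leading byte 0xE2 = 11100010 → 3-byte char #8 = E2 97 A5.
Offset 23: leading byte 0xF0 = 11110000 → 4-byte char #9 = F0 A8 A7 B8.
Leading byte 0xF0 = 11110000 matches 11110xxx → 4-byte sequence.
Byte 1: 0xF0 = 11110000, payload 000 (3 bits).
Byte 2: 0xA8 = 10101000 (10xxxxxx ✓), payload 101000.
Byte 3: 0xA7 = 10100111 (10xxxxxx ✓), payload 100111.
Byte 4: 0xB8 = 10111000 (10xxxxxx ✓), payload 111000.
Concatenate: 000101000100111111000 = 0x289F8 (21 bits → U+289F8).

U+289F8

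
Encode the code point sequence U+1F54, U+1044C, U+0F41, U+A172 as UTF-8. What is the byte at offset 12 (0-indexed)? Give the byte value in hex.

U+1F54 → 3-byte form E1 BD 94 at offsets 0–2.
U+1044C → 4-byte form F0 90 91 8C at offsets 3–6.
U+0F41 → 3-byte form E0 BD 81 at offsets 7–9.
U+A172 → 3-byte form EA 85 B2 at offsets 10–12.
Offset 12 falls in char 4's range; it's byte 3 of EA 85 B2 = 0xB2.

0xB2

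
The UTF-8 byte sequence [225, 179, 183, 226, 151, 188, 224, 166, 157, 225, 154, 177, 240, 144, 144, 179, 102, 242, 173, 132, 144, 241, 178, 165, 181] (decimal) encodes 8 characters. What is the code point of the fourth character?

Offset 0: leading byte 0xE1 = 11100001 → 3-byte char #1 = E1 B3 B7.
Offset 3: leading byte 0xE2 = 11100010 → 3-byte char #2 = E2 97 BC.
Offset 6: leading byte 0xE0 = 11100000 → 3-byte char #3 = E0 A6 9D.
Offset 9: leading byte 0xE1 = 11100001 → 3-byte char #4 = E1 9A B1.
Leading byte 0xE1 = 11100001 matches 1110xxxx → 3-byte sequence.
Byte 1: 0xE1 = 11100001, payload 0001 (4 bits).
Byte 2: 0x9A = 10011010 (10xxxxxx ✓), payload 011010.
Byte 3: 0xB1 = 10110001 (10xxxxxx ✓), payload 110001.
Concatenate: 0001011010110001 = 0x16B1 (16 bits → U+16B1).

U+16B1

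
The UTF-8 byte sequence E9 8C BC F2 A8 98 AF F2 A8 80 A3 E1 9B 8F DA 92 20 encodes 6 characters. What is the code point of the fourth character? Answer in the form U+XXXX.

U+16CF

Offset 0: leading byte 0xE9 = 11101001 → 3-byte char #1 = E9 8C BC.
Offset 3: leading byte 0xF2 = 11110010 → 4-byte char #2 = F2 A8 98 AF.
Offset 7: leading byte 0xF2 = 11110010 → 4-byte char #3 = F2 A8 80 A3.
Offset 11: leading byte 0xE1 = 11100001 → 3-byte char #4 = E1 9B 8F.
Leading byte 0xE1 = 11100001 matches 1110xxxx → 3-byte sequence.
Byte 1: 0xE1 = 11100001, payload 0001 (4 bits).
Byte 2: 0x9B = 10011011 (10xxxxxx ✓), payload 011011.
Byte 3: 0x8F = 10001111 (10xxxxxx ✓), payload 001111.
Concatenate: 0001011011001111 = 0x16CF (16 bits → U+16CF).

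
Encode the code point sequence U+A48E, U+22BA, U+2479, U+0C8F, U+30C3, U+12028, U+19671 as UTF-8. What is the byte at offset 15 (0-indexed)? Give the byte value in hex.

0xF0

U+A48E → 3-byte form EA 92 8E at offsets 0–2.
U+22BA → 3-byte form E2 8A BA at offsets 3–5.
U+2479 → 3-byte form E2 91 B9 at offsets 6–8.
U+0C8F → 3-byte form E0 B2 8F at offsets 9–11.
U+30C3 → 3-byte form E3 83 83 at offsets 12–14.
U+12028 → 4-byte form F0 92 80 A8 at offsets 15–18.
Offset 15 falls in char 6's range; it's byte 1 of F0 92 80 A8 = 0xF0.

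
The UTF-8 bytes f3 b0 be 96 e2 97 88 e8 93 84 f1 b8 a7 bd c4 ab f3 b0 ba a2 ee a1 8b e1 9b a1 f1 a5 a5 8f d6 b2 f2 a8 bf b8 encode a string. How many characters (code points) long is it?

11

Byte at offset 0: 0xF3 = 11110011 → 4-byte char (#1). Advance 4.
Byte at offset 4: 0xE2 = 11100010 → 3-byte char (#2). Advance 3.
Byte at offset 7: 0xE8 = 11101000 → 3-byte char (#3). Advance 3.
Byte at offset 10: 0xF1 = 11110001 → 4-byte char (#4). Advance 4.
Byte at offset 14: 0xC4 = 11000100 → 2-byte char (#5). Advance 2.
Byte at offset 16: 0xF3 = 11110011 → 4-byte char (#6). Advance 4.
Byte at offset 20: 0xEE = 11101110 → 3-byte char (#7). Advance 3.
Byte at offset 23: 0xE1 = 11100001 → 3-byte char (#8). Advance 3.
Byte at offset 26: 0xF1 = 11110001 → 4-byte char (#9). Advance 4.
Byte at offset 30: 0xD6 = 11010110 → 2-byte char (#10). Advance 2.
Byte at offset 32: 0xF2 = 11110010 → 4-byte char (#11). Advance 4.
Reached end at offset 36 after 11 code points.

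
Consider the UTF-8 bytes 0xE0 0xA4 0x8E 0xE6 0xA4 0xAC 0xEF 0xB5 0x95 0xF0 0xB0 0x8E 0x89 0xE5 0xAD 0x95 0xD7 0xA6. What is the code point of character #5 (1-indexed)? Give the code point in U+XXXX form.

U+5B55

Offset 0: leading byte 0xE0 = 11100000 → 3-byte char #1 = E0 A4 8E.
Offset 3: leading byte 0xE6 = 11100110 → 3-byte char #2 = E6 A4 AC.
Offset 6: leading byte 0xEF = 11101111 → 3-byte char #3 = EF B5 95.
Offset 9: leading byte 0xF0 = 11110000 → 4-byte char #4 = F0 B0 8E 89.
Offset 13: leading byte 0xE5 = 11100101 → 3-byte char #5 = E5 AD 95.
Leading byte 0xE5 = 11100101 matches 1110xxxx → 3-byte sequence.
Byte 1: 0xE5 = 11100101, payload 0101 (4 bits).
Byte 2: 0xAD = 10101101 (10xxxxxx ✓), payload 101101.
Byte 3: 0x95 = 10010101 (10xxxxxx ✓), payload 010101.
Concatenate: 0101101101010101 = 0x5B55 (16 bits → U+5B55).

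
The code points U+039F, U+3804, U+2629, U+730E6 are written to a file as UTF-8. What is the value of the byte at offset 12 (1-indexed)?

0xA6

1-indexed offset 12 is 0-indexed offset 11.
U+039F → 2-byte form CE 9F at offsets 0–1.
U+3804 → 3-byte form E3 A0 84 at offsets 2–4.
U+2629 → 3-byte form E2 98 A9 at offsets 5–7.
U+730E6 → 4-byte form F1 B3 83 A6 at offsets 8–11.
Offset 11 falls in char 4's range; it's byte 4 of F1 B3 83 A6 = 0xA6.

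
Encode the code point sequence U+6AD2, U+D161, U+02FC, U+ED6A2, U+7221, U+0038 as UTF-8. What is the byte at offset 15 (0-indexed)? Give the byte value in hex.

0x38

U+6AD2 → 3-byte form E6 AB 92 at offsets 0–2.
U+D161 → 3-byte form ED 85 A1 at offsets 3–5.
U+02FC → 2-byte form CB BC at offsets 6–7.
U+ED6A2 → 4-byte form F3 AD 9A A2 at offsets 8–11.
U+7221 → 3-byte form E7 88 A1 at offsets 12–14.
U+0038 → 1-byte form 38 at offsets 15–15.
Offset 15 falls in char 6's range; it's byte 1 of 38 = 0x38.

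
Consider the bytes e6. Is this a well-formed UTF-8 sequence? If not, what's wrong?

Leading byte 0xE6 = 11100110 → 3-byte form, but only 1 byte is present.

invalid (sequence truncated)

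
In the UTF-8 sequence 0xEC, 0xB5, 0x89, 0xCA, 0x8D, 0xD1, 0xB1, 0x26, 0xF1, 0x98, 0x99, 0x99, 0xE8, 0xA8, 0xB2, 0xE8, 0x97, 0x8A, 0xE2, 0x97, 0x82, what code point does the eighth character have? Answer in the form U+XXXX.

U+25C2

Offset 0: leading byte 0xEC = 11101100 → 3-byte char #1 = EC B5 89.
Offset 3: leading byte 0xCA = 11001010 → 2-byte char #2 = CA 8D.
Offset 5: leading byte 0xD1 = 11010001 → 2-byte char #3 = D1 B1.
Offset 7: leading byte 0x26 = 00100110 → 1-byte char #4 = 26.
Offset 8: leading byte 0xF1 = 11110001 → 4-byte char #5 = F1 98 99 99.
Offset 12: leading byte 0xE8 = 11101000 → 3-byte char #6 = E8 A8 B2.
Offset 15: leading byte 0xE8 = 11101000 → 3-byte char #7 = E8 97 8A.
Offset 18: leading byte 0xE2 = 11100010 → 3-byte char #8 = E2 97 82.
Leading byte 0xE2 = 11100010 matches 1110xxxx → 3-byte sequence.
Byte 1: 0xE2 = 11100010, payload 0010 (4 bits).
Byte 2: 0x97 = 10010111 (10xxxxxx ✓), payload 010111.
Byte 3: 0x82 = 10000010 (10xxxxxx ✓), payload 000010.
Concatenate: 0010010111000010 = 0x25C2 (16 bits → U+25C2).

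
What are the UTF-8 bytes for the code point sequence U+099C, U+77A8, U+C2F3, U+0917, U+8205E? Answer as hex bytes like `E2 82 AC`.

E0 A6 9C E7 9E A8 EC 8B B3 E0 A4 97 F2 82 81 9E

U+099C: 3-byte form → E0 A6 9C.
U+77A8: 3-byte form → E7 9E A8.
U+C2F3: 3-byte form → EC 8B B3.
U+0917: 3-byte form → E0 A4 97.
U+8205E: 4-byte form → F2 82 81 9E.
Concatenated (16 bytes): E0 A6 9C E7 9E A8 EC 8B B3 E0 A4 97 F2 82 81 9E.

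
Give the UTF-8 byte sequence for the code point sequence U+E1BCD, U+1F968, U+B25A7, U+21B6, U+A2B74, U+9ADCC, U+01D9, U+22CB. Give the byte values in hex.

F3 A1 AF 8D F0 9F A5 A8 F2 B2 96 A7 E2 86 B6 F2 A2 AD B4 F2 9A B7 8C C7 99 E2 8B 8B

U+E1BCD: 4-byte form → F3 A1 AF 8D.
U+1F968: 4-byte form → F0 9F A5 A8.
U+B25A7: 4-byte form → F2 B2 96 A7.
U+21B6: 3-byte form → E2 86 B6.
U+A2B74: 4-byte form → F2 A2 AD B4.
U+9ADCC: 4-byte form → F2 9A B7 8C.
U+01D9: 2-byte form → C7 99.
U+22CB: 3-byte form → E2 8B 8B.
Concatenated (28 bytes): F3 A1 AF 8D F0 9F A5 A8 F2 B2 96 A7 E2 86 B6 F2 A2 AD B4 F2 9A B7 8C C7 99 E2 8B 8B.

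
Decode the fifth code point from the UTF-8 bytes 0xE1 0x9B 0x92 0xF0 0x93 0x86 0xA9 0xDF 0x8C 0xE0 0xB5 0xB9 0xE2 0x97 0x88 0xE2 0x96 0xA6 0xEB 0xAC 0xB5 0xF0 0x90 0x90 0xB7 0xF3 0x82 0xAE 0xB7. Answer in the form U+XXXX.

Offset 0: leading byte 0xE1 = 11100001 → 3-byte char #1 = E1 9B 92.
Offset 3: leading byte 0xF0 = 11110000 → 4-byte char #2 = F0 93 86 A9.
Offset 7: leading byte 0xDF = 11011111 → 2-byte char #3 = DF 8C.
Offset 9: leading byte 0xE0 = 11100000 → 3-byte char #4 = E0 B5 B9.
Offset 12: leading byte 0xE2 = 11100010 → 3-byte char #5 = E2 97 88.
Leading byte 0xE2 = 11100010 matches 1110xxxx → 3-byte sequence.
Byte 1: 0xE2 = 11100010, payload 0010 (4 bits).
Byte 2: 0x97 = 10010111 (10xxxxxx ✓), payload 010111.
Byte 3: 0x88 = 10001000 (10xxxxxx ✓), payload 001000.
Concatenate: 0010010111001000 = 0x25C8 (16 bits → U+25C8).

U+25C8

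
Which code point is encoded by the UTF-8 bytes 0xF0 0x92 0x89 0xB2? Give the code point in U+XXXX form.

U+12272

Leading byte 0xF0 = 11110000 matches 11110xxx → 4-byte sequence.
Byte 1: 0xF0 = 11110000, payload 000 (3 bits).
Byte 2: 0x92 = 10010010 (10xxxxxx ✓), payload 010010.
Byte 3: 0x89 = 10001001 (10xxxxxx ✓), payload 001001.
Byte 4: 0xB2 = 10110010 (10xxxxxx ✓), payload 110010.
Concatenate: 000010010001001110010 = 0x12272 (21 bits → U+12272).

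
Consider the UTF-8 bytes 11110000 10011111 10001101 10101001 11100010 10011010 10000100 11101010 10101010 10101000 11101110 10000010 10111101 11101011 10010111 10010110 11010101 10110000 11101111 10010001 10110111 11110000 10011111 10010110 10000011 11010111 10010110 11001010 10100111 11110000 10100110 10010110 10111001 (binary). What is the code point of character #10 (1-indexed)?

Offset 0: leading byte 0xF0 = 11110000 → 4-byte char #1 = F0 9F 8D A9.
Offset 4: leading byte 0xE2 = 11100010 → 3-byte char #2 = E2 9A 84.
Offset 7: leading byte 0xEA = 11101010 → 3-byte char #3 = EA AA A8.
Offset 10: leading byte 0xEE = 11101110 → 3-byte char #4 = EE 82 BD.
Offset 13: leading byte 0xEB = 11101011 → 3-byte char #5 = EB 97 96.
Offset 16: leading byte 0xD5 = 11010101 → 2-byte char #6 = D5 B0.
Offset 18: leading byte 0xEF = 11101111 → 3-byte char #7 = EF 91 B7.
Offset 21: leading byte 0xF0 = 11110000 → 4-byte char #8 = F0 9F 96 83.
Offset 25: leading byte 0xD7 = 11010111 → 2-byte char #9 = D7 96.
Offset 27: leading byte 0xCA = 11001010 → 2-byte char #10 = CA A7.
Leading byte 0xCA = 11001010 matches 110xxxxx → 2-byte sequence.
Byte 1: 0xCA = 11001010, payload 01010 (5 bits).
Byte 2: 0xA7 = 10100111 (10xxxxxx ✓), payload 100111.
Concatenate: 01010100111 = 0x2A7 (11 bits → U+02A7).

U+02A7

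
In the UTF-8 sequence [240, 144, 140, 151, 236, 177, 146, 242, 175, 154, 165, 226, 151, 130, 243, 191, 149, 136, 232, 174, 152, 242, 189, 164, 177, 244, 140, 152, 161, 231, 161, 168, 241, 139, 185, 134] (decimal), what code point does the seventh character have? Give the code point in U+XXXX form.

U+BD931

Offset 0: leading byte 0xF0 = 11110000 → 4-byte char #1 = F0 90 8C 97.
Offset 4: leading byte 0xEC = 11101100 → 3-byte char #2 = EC B1 92.
Offset 7: leading byte 0xF2 = 11110010 → 4-byte char #3 = F2 AF 9A A5.
Offset 11: leading byte 0xE2 = 11100010 → 3-byte char #4 = E2 97 82.
Offset 14: leading byte 0xF3 = 11110011 → 4-byte char #5 = F3 BF 95 88.
Offset 18: leading byte 0xE8 = 11101000 → 3-byte char #6 = E8 AE 98.
Offset 21: leading byte 0xF2 = 11110010 → 4-byte char #7 = F2 BD A4 B1.
Leading byte 0xF2 = 11110010 matches 11110xxx → 4-byte sequence.
Byte 1: 0xF2 = 11110010, payload 010 (3 bits).
Byte 2: 0xBD = 10111101 (10xxxxxx ✓), payload 111101.
Byte 3: 0xA4 = 10100100 (10xxxxxx ✓), payload 100100.
Byte 4: 0xB1 = 10110001 (10xxxxxx ✓), payload 110001.
Concatenate: 010111101100100110001 = 0xBD931 (21 bits → U+BD931).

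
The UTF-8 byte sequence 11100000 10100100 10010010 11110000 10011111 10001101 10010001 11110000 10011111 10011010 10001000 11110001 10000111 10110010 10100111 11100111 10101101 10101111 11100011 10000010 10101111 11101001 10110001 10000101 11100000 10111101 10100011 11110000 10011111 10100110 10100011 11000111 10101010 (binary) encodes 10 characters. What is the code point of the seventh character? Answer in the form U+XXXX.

Offset 0: leading byte 0xE0 = 11100000 → 3-byte char #1 = E0 A4 92.
Offset 3: leading byte 0xF0 = 11110000 → 4-byte char #2 = F0 9F 8D 91.
Offset 7: leading byte 0xF0 = 11110000 → 4-byte char #3 = F0 9F 9A 88.
Offset 11: leading byte 0xF1 = 11110001 → 4-byte char #4 = F1 87 B2 A7.
Offset 15: leading byte 0xE7 = 11100111 → 3-byte char #5 = E7 AD AF.
Offset 18: leading byte 0xE3 = 11100011 → 3-byte char #6 = E3 82 AF.
Offset 21: leading byte 0xE9 = 11101001 → 3-byte char #7 = E9 B1 85.
Leading byte 0xE9 = 11101001 matches 1110xxxx → 3-byte sequence.
Byte 1: 0xE9 = 11101001, payload 1001 (4 bits).
Byte 2: 0xB1 = 10110001 (10xxxxxx ✓), payload 110001.
Byte 3: 0x85 = 10000101 (10xxxxxx ✓), payload 000101.
Concatenate: 1001110001000101 = 0x9C45 (16 bits → U+9C45).

U+9C45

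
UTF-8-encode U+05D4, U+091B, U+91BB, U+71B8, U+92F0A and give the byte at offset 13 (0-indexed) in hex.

0xBC

U+05D4 → 2-byte form D7 94 at offsets 0–1.
U+091B → 3-byte form E0 A4 9B at offsets 2–4.
U+91BB → 3-byte form E9 86 BB at offsets 5–7.
U+71B8 → 3-byte form E7 86 B8 at offsets 8–10.
U+92F0A → 4-byte form F2 92 BC 8A at offsets 11–14.
Offset 13 falls in char 5's range; it's byte 3 of F2 92 BC 8A = 0xBC.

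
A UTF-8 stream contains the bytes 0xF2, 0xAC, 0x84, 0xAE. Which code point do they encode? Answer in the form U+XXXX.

Leading byte 0xF2 = 11110010 matches 11110xxx → 4-byte sequence.
Byte 1: 0xF2 = 11110010, payload 010 (3 bits).
Byte 2: 0xAC = 10101100 (10xxxxxx ✓), payload 101100.
Byte 3: 0x84 = 10000100 (10xxxxxx ✓), payload 000100.
Byte 4: 0xAE = 10101110 (10xxxxxx ✓), payload 101110.
Concatenate: 010101100000100101110 = 0xAC12E (21 bits → U+AC12E).

U+AC12E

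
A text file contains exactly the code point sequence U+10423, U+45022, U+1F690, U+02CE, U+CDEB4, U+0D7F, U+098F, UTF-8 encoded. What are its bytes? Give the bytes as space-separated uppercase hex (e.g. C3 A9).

F0 90 90 A3 F1 85 80 A2 F0 9F 9A 90 CB 8E F3 8D BA B4 E0 B5 BF E0 A6 8F

U+10423: 4-byte form → F0 90 90 A3.
U+45022: 4-byte form → F1 85 80 A2.
U+1F690: 4-byte form → F0 9F 9A 90.
U+02CE: 2-byte form → CB 8E.
U+CDEB4: 4-byte form → F3 8D BA B4.
U+0D7F: 3-byte form → E0 B5 BF.
U+098F: 3-byte form → E0 A6 8F.
Concatenated (24 bytes): F0 90 90 A3 F1 85 80 A2 F0 9F 9A 90 CB 8E F3 8D BA B4 E0 B5 BF E0 A6 8F.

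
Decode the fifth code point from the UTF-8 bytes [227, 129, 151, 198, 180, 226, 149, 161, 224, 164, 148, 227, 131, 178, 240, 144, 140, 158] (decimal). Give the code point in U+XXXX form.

Offset 0: leading byte 0xE3 = 11100011 → 3-byte char #1 = E3 81 97.
Offset 3: leading byte 0xC6 = 11000110 → 2-byte char #2 = C6 B4.
Offset 5: leading byte 0xE2 = 11100010 → 3-byte char #3 = E2 95 A1.
Offset 8: leading byte 0xE0 = 11100000 → 3-byte char #4 = E0 A4 94.
Offset 11: leading byte 0xE3 = 11100011 → 3-byte char #5 = E3 83 B2.
Leading byte 0xE3 = 11100011 matches 1110xxxx → 3-byte sequence.
Byte 1: 0xE3 = 11100011, payload 0011 (4 bits).
Byte 2: 0x83 = 10000011 (10xxxxxx ✓), payload 000011.
Byte 3: 0xB2 = 10110010 (10xxxxxx ✓), payload 110010.
Concatenate: 0011000011110010 = 0x30F2 (16 bits → U+30F2).

U+30F2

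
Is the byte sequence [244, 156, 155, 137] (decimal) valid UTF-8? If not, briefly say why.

Leading byte 0xF4 = 11110100 → 4-byte form.
Payload = 0x11C6C9, which exceeds U+10FFFF, the maximum Unicode code point. (Leading bytes F5–FF, or F4 followed by ≥ 0x90, are invalid.)

invalid (encodes a value above U+10FFFF)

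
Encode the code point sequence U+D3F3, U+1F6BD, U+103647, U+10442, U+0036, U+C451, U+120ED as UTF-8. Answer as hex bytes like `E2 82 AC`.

ED 8F B3 F0 9F 9A BD F4 83 99 87 F0 90 91 82 36 EC 91 91 F0 92 83 AD

U+D3F3: 3-byte form → ED 8F B3.
U+1F6BD: 4-byte form → F0 9F 9A BD.
U+103647: 4-byte form → F4 83 99 87.
U+10442: 4-byte form → F0 90 91 82.
U+0036: 1-byte form → 36.
U+C451: 3-byte form → EC 91 91.
U+120ED: 4-byte form → F0 92 83 AD.
Concatenated (23 bytes): ED 8F B3 F0 9F 9A BD F4 83 99 87 F0 90 91 82 36 EC 91 91 F0 92 83 AD.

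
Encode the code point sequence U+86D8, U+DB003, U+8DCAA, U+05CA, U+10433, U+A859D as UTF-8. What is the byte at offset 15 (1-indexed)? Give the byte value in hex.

1-indexed offset 15 is 0-indexed offset 14.
U+86D8 → 3-byte form E8 9B 98 at offsets 0–2.
U+DB003 → 4-byte form F3 9B 80 83 at offsets 3–6.
U+8DCAA → 4-byte form F2 8D B2 AA at offsets 7–10.
U+05CA → 2-byte form D7 8A at offsets 11–12.
U+10433 → 4-byte form F0 90 90 B3 at offsets 13–16.
Offset 14 falls in char 5's range; it's byte 2 of F0 90 90 B3 = 0x90.

0x90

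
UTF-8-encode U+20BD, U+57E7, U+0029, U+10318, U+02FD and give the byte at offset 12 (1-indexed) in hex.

0xCB

1-indexed offset 12 is 0-indexed offset 11.
U+20BD → 3-byte form E2 82 BD at offsets 0–2.
U+57E7 → 3-byte form E5 9F A7 at offsets 3–5.
U+0029 → 1-byte form 29 at offsets 6–6.
U+10318 → 4-byte form F0 90 8C 98 at offsets 7–10.
U+02FD → 2-byte form CB BD at offsets 11–12.
Offset 11 falls in char 5's range; it's byte 1 of CB BD = 0xCB.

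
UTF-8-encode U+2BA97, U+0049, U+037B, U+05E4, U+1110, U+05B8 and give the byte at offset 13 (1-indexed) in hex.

1-indexed offset 13 is 0-indexed offset 12.
U+2BA97 → 4-byte form F0 AB AA 97 at offsets 0–3.
U+0049 → 1-byte form 49 at offsets 4–4.
U+037B → 2-byte form CD BB at offsets 5–6.
U+05E4 → 2-byte form D7 A4 at offsets 7–8.
U+1110 → 3-byte form E1 84 90 at offsets 9–11.
U+05B8 → 2-byte form D6 B8 at offsets 12–13.
Offset 12 falls in char 6's range; it's byte 1 of D6 B8 = 0xD6.

0xD6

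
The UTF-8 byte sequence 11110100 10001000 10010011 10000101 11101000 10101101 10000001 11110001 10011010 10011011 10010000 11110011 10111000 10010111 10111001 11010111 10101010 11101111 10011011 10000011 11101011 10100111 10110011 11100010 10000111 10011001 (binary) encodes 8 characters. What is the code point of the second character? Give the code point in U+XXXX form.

U+8B41

Offset 0: leading byte 0xF4 = 11110100 → 4-byte char #1 = F4 88 93 85.
Offset 4: leading byte 0xE8 = 11101000 → 3-byte char #2 = E8 AD 81.
Leading byte 0xE8 = 11101000 matches 1110xxxx → 3-byte sequence.
Byte 1: 0xE8 = 11101000, payload 1000 (4 bits).
Byte 2: 0xAD = 10101101 (10xxxxxx ✓), payload 101101.
Byte 3: 0x81 = 10000001 (10xxxxxx ✓), payload 000001.
Concatenate: 1000101101000001 = 0x8B41 (16 bits → U+8B41).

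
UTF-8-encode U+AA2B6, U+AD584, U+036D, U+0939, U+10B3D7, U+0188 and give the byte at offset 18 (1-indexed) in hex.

0xC6

1-indexed offset 18 is 0-indexed offset 17.
U+AA2B6 → 4-byte form F2 AA 8A B6 at offsets 0–3.
U+AD584 → 4-byte form F2 AD 96 84 at offsets 4–7.
U+036D → 2-byte form CD AD at offsets 8–9.
U+0939 → 3-byte form E0 A4 B9 at offsets 10–12.
U+10B3D7 → 4-byte form F4 8B 8F 97 at offsets 13–16.
U+0188 → 2-byte form C6 88 at offsets 17–18.
Offset 17 falls in char 6's range; it's byte 1 of C6 88 = 0xC6.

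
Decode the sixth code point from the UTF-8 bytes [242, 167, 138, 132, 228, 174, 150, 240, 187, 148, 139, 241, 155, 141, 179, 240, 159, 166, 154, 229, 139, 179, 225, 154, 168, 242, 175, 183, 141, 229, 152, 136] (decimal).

U+52F3

Offset 0: leading byte 0xF2 = 11110010 → 4-byte char #1 = F2 A7 8A 84.
Offset 4: leading byte 0xE4 = 11100100 → 3-byte char #2 = E4 AE 96.
Offset 7: leading byte 0xF0 = 11110000 → 4-byte char #3 = F0 BB 94 8B.
Offset 11: leading byte 0xF1 = 11110001 → 4-byte char #4 = F1 9B 8D B3.
Offset 15: leading byte 0xF0 = 11110000 → 4-byte char #5 = F0 9F A6 9A.
Offset 19: leading byte 0xE5 = 11100101 → 3-byte char #6 = E5 8B B3.
Leading byte 0xE5 = 11100101 matches 1110xxxx → 3-byte sequence.
Byte 1: 0xE5 = 11100101, payload 0101 (4 bits).
Byte 2: 0x8B = 10001011 (10xxxxxx ✓), payload 001011.
Byte 3: 0xB3 = 10110011 (10xxxxxx ✓), payload 110011.
Concatenate: 0101001011110011 = 0x52F3 (16 bits → U+52F3).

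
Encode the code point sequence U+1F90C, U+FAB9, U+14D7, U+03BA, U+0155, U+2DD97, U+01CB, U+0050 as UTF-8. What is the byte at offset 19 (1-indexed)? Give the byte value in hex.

1-indexed offset 19 is 0-indexed offset 18.
U+1F90C → 4-byte form F0 9F A4 8C at offsets 0–3.
U+FAB9 → 3-byte form EF AA B9 at offsets 4–6.
U+14D7 → 3-byte form E1 93 97 at offsets 7–9.
U+03BA → 2-byte form CE BA at offsets 10–11.
U+0155 → 2-byte form C5 95 at offsets 12–13.
U+2DD97 → 4-byte form F0 AD B6 97 at offsets 14–17.
U+01CB → 2-byte form C7 8B at offsets 18–19.
Offset 18 falls in char 7's range; it's byte 1 of C7 8B = 0xC7.

0xC7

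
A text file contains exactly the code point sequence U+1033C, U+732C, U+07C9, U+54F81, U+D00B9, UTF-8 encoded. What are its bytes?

U+1033C: 4-byte form → F0 90 8C BC.
U+732C: 3-byte form → E7 8C AC.
U+07C9: 2-byte form → DF 89.
U+54F81: 4-byte form → F1 94 BE 81.
U+D00B9: 4-byte form → F3 90 82 B9.
Concatenated (17 bytes): F0 90 8C BC E7 8C AC DF 89 F1 94 BE 81 F3 90 82 B9.

F0 90 8C BC E7 8C AC DF 89 F1 94 BE 81 F3 90 82 B9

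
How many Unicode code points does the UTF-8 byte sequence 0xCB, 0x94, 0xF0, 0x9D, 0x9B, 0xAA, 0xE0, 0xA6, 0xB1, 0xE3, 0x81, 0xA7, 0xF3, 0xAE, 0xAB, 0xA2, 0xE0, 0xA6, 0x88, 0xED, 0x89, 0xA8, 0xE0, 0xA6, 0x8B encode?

8

Byte at offset 0: 0xCB = 11001011 → 2-byte char (#1). Advance 2.
Byte at offset 2: 0xF0 = 11110000 → 4-byte char (#2). Advance 4.
Byte at offset 6: 0xE0 = 11100000 → 3-byte char (#3). Advance 3.
Byte at offset 9: 0xE3 = 11100011 → 3-byte char (#4). Advance 3.
Byte at offset 12: 0xF3 = 11110011 → 4-byte char (#5). Advance 4.
Byte at offset 16: 0xE0 = 11100000 → 3-byte char (#6). Advance 3.
Byte at offset 19: 0xED = 11101101 → 3-byte char (#7). Advance 3.
Byte at offset 22: 0xE0 = 11100000 → 3-byte char (#8). Advance 3.
Reached end at offset 25 after 8 code points.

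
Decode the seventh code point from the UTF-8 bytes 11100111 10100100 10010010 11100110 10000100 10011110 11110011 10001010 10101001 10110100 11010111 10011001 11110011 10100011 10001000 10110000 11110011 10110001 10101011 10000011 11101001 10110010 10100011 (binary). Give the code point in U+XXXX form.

U+9CA3

Offset 0: leading byte 0xE7 = 11100111 → 3-byte char #1 = E7 A4 92.
Offset 3: leading byte 0xE6 = 11100110 → 3-byte char #2 = E6 84 9E.
Offset 6: leading byte 0xF3 = 11110011 → 4-byte char #3 = F3 8A A9 B4.
Offset 10: leading byte 0xD7 = 11010111 → 2-byte char #4 = D7 99.
Offset 12: leading byte 0xF3 = 11110011 → 4-byte char #5 = F3 A3 88 B0.
Offset 16: leading byte 0xF3 = 11110011 → 4-byte char #6 = F3 B1 AB 83.
Offset 20: leading byte 0xE9 = 11101001 → 3-byte char #7 = E9 B2 A3.
Leading byte 0xE9 = 11101001 matches 1110xxxx → 3-byte sequence.
Byte 1: 0xE9 = 11101001, payload 1001 (4 bits).
Byte 2: 0xB2 = 10110010 (10xxxxxx ✓), payload 110010.
Byte 3: 0xA3 = 10100011 (10xxxxxx ✓), payload 100011.
Concatenate: 1001110010100011 = 0x9CA3 (16 bits → U+9CA3).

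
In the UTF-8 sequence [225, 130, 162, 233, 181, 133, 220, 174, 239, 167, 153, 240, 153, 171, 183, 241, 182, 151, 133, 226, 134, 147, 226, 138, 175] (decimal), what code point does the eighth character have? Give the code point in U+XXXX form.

Offset 0: leading byte 0xE1 = 11100001 → 3-byte char #1 = E1 82 A2.
Offset 3: leading byte 0xE9 = 11101001 → 3-byte char #2 = E9 B5 85.
Offset 6: leading byte 0xDC = 11011100 → 2-byte char #3 = DC AE.
Offset 8: leading byte 0xEF = 11101111 → 3-byte char #4 = EF A7 99.
Offset 11: leading byte 0xF0 = 11110000 → 4-byte char #5 = F0 99 AB B7.
Offset 15: leading byte 0xF1 = 11110001 → 4-byte char #6 = F1 B6 97 85.
Offset 19: leading byte 0xE2 = 11100010 → 3-byte char #7 = E2 86 93.
Offset 22: leading byte 0xE2 = 11100010 → 3-byte char #8 = E2 8A AF.
Leading byte 0xE2 = 11100010 matches 1110xxxx → 3-byte sequence.
Byte 1: 0xE2 = 11100010, payload 0010 (4 bits).
Byte 2: 0x8A = 10001010 (10xxxxxx ✓), payload 001010.
Byte 3: 0xAF = 10101111 (10xxxxxx ✓), payload 101111.
Concatenate: 0010001010101111 = 0x22AF (16 bits → U+22AF).

U+22AF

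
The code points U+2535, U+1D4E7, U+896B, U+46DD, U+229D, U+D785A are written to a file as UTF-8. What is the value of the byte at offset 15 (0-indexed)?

0x9D

U+2535 → 3-byte form E2 94 B5 at offsets 0–2.
U+1D4E7 → 4-byte form F0 9D 93 A7 at offsets 3–6.
U+896B → 3-byte form E8 A5 AB at offsets 7–9.
U+46DD → 3-byte form E4 9B 9D at offsets 10–12.
U+229D → 3-byte form E2 8A 9D at offsets 13–15.
Offset 15 falls in char 5's range; it's byte 3 of E2 8A 9D = 0x9D.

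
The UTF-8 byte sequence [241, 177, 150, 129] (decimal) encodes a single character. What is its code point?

U+71581

Leading byte 0xF1 = 11110001 matches 11110xxx → 4-byte sequence.
Byte 1: 0xF1 = 11110001, payload 001 (3 bits).
Byte 2: 0xB1 = 10110001 (10xxxxxx ✓), payload 110001.
Byte 3: 0x96 = 10010110 (10xxxxxx ✓), payload 010110.
Byte 4: 0x81 = 10000001 (10xxxxxx ✓), payload 000001.
Concatenate: 001110001010110000001 = 0x71581 (21 bits → U+71581).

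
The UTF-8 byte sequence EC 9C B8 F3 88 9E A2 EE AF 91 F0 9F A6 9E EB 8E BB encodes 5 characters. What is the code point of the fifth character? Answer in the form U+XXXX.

U+B3BB

Offset 0: leading byte 0xEC = 11101100 → 3-byte char #1 = EC 9C B8.
Offset 3: leading byte 0xF3 = 11110011 → 4-byte char #2 = F3 88 9E A2.
Offset 7: leading byte 0xEE = 11101110 → 3-byte char #3 = EE AF 91.
Offset 10: leading byte 0xF0 = 11110000 → 4-byte char #4 = F0 9F A6 9E.
Offset 14: leading byte 0xEB = 11101011 → 3-byte char #5 = EB 8E BB.
Leading byte 0xEB = 11101011 matches 1110xxxx → 3-byte sequence.
Byte 1: 0xEB = 11101011, payload 1011 (4 bits).
Byte 2: 0x8E = 10001110 (10xxxxxx ✓), payload 001110.
Byte 3: 0xBB = 10111011 (10xxxxxx ✓), payload 111011.
Concatenate: 1011001110111011 = 0xB3BB (16 bits → U+B3BB).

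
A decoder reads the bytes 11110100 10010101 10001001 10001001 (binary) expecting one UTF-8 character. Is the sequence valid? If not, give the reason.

invalid (encodes a value above U+10FFFF)

Leading byte 0xF4 = 11110100 → 4-byte form.
Payload = 0x115249, which exceeds U+10FFFF, the maximum Unicode code point. (Leading bytes F5–FF, or F4 followed by ≥ 0x90, are invalid.)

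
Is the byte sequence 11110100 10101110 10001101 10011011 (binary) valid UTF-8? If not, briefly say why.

invalid (encodes a value above U+10FFFF)

Leading byte 0xF4 = 11110100 → 4-byte form.
Payload = 0x12E35B, which exceeds U+10FFFF, the maximum Unicode code point. (Leading bytes F5–FF, or F4 followed by ≥ 0x90, are invalid.)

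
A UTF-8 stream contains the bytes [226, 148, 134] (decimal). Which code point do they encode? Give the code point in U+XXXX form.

Leading byte 0xE2 = 11100010 matches 1110xxxx → 3-byte sequence.
Byte 1: 0xE2 = 11100010, payload 0010 (4 bits).
Byte 2: 0x94 = 10010100 (10xxxxxx ✓), payload 010100.
Byte 3: 0x86 = 10000110 (10xxxxxx ✓), payload 000110.
Concatenate: 0010010100000110 = 0x2506 (16 bits → U+2506).

U+2506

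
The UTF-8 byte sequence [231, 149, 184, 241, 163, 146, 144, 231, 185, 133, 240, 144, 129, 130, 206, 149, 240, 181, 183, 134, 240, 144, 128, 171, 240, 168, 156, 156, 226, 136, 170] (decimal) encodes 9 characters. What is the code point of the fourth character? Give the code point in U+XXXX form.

Offset 0: leading byte 0xE7 = 11100111 → 3-byte char #1 = E7 95 B8.
Offset 3: leading byte 0xF1 = 11110001 → 4-byte char #2 = F1 A3 92 90.
Offset 7: leading byte 0xE7 = 11100111 → 3-byte char #3 = E7 B9 85.
Offset 10: leading byte 0xF0 = 11110000 → 4-byte char #4 = F0 90 81 82.
Leading byte 0xF0 = 11110000 matches 11110xxx → 4-byte sequence.
Byte 1: 0xF0 = 11110000, payload 000 (3 bits).
Byte 2: 0x90 = 10010000 (10xxxxxx ✓), payload 010000.
Byte 3: 0x81 = 10000001 (10xxxxxx ✓), payload 000001.
Byte 4: 0x82 = 10000010 (10xxxxxx ✓), payload 000010.
Concatenate: 000010000000001000010 = 0x10042 (21 bits → U+10042).

U+10042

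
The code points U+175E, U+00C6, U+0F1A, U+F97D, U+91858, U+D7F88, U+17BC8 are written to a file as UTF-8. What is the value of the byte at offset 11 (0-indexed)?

U+175E → 3-byte form E1 9D 9E at offsets 0–2.
U+00C6 → 2-byte form C3 86 at offsets 3–4.
U+0F1A → 3-byte form E0 BC 9A at offsets 5–7.
U+F97D → 3-byte form EF A5 BD at offsets 8–10.
U+91858 → 4-byte form F2 91 A1 98 at offsets 11–14.
Offset 11 falls in char 5's range; it's byte 1 of F2 91 A1 98 = 0xF2.

0xF2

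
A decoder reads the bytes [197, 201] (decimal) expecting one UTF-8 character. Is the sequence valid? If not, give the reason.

invalid (non-continuation byte where continuation expected)

Leading byte 0xC5 = 11000101 → 2-byte form.
Byte 2 is 0xC9 = 11001001, which is not 10xxxxxx — expected a continuation byte.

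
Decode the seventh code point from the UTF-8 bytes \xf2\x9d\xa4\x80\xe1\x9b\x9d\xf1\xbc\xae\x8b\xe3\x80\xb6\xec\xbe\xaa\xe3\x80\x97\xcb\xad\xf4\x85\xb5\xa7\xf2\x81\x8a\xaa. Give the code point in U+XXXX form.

Offset 0: leading byte 0xF2 = 11110010 → 4-byte char #1 = F2 9D A4 80.
Offset 4: leading byte 0xE1 = 11100001 → 3-byte char #2 = E1 9B 9D.
Offset 7: leading byte 0xF1 = 11110001 → 4-byte char #3 = F1 BC AE 8B.
Offset 11: leading byte 0xE3 = 11100011 → 3-byte char #4 = E3 80 B6.
Offset 14: leading byte 0xEC = 11101100 → 3-byte char #5 = EC BE AA.
Offset 17: leading byte 0xE3 = 11100011 → 3-byte char #6 = E3 80 97.
Offset 20: leading byte 0xCB = 11001011 → 2-byte char #7 = CB AD.
Leading byte 0xCB = 11001011 matches 110xxxxx → 2-byte sequence.
Byte 1: 0xCB = 11001011, payload 01011 (5 bits).
Byte 2: 0xAD = 10101101 (10xxxxxx ✓), payload 101101.
Concatenate: 01011101101 = 0x2ED (11 bits → U+02ED).

U+02ED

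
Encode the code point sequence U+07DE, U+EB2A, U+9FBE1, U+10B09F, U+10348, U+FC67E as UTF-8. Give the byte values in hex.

DF 9E EE AC AA F2 9F AF A1 F4 8B 82 9F F0 90 8D 88 F3 BC 99 BE

U+07DE: 2-byte form → DF 9E.
U+EB2A: 3-byte form → EE AC AA.
U+9FBE1: 4-byte form → F2 9F AF A1.
U+10B09F: 4-byte form → F4 8B 82 9F.
U+10348: 4-byte form → F0 90 8D 88.
U+FC67E: 4-byte form → F3 BC 99 BE.
Concatenated (21 bytes): DF 9E EE AC AA F2 9F AF A1 F4 8B 82 9F F0 90 8D 88 F3 BC 99 BE.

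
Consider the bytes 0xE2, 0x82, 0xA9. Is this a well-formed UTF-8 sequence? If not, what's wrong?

Leading byte 0xE2 = 11100010 → 3-byte form.
Continuation bytes 0x82=10000010, 0xA9=10101001 all match 10xxxxxx.
Decoded value 0x20A9 is ≥ 0x800 (shortest form) and not a surrogate.

valid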